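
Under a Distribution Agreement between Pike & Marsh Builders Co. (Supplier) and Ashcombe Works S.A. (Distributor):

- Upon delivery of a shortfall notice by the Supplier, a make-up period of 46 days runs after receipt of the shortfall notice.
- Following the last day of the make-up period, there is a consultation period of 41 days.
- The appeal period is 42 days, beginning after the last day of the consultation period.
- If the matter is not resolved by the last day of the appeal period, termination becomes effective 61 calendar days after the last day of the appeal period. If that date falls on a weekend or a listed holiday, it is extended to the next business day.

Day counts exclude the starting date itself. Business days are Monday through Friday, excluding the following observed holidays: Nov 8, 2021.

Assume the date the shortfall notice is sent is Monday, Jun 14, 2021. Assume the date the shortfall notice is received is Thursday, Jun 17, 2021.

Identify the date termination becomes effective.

Dec 24, 2021

Adding 46 calendar days to Jun 17, 2021 gives Aug 2, 2021, which is the last day of the make-up period.
Adding 41 calendar days to Aug 2, 2021 gives Sep 12, 2021, which is the last day of the consultation period.
The last day of the appeal period: Sep 12, 2021 + 42 days = Oct 24, 2021.
The date termination becomes effective: Oct 24, 2021 + 61 days = Dec 24, 2021. Dec 24, 2021 is a Friday and is not a listed holiday, so no roll-forward applies.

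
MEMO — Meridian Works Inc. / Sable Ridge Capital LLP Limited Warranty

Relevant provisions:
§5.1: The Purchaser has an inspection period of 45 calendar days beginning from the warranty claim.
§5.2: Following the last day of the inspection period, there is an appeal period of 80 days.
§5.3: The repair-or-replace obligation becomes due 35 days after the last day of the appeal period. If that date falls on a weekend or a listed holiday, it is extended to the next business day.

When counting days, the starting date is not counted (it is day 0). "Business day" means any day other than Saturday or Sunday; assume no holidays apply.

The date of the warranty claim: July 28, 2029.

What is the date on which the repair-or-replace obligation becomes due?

January 4, 2030

The last day of the inspection period: July 28, 2029 + 45 days = September 11, 2029.
Adding 80 calendar days to September 11, 2029 gives November 30, 2029, which is the last day of the appeal period.
Adding 35 calendar days to November 30, 2029 gives January 4, 2030, which is the date on which the repair-or-replace obligation becomes due. January 4, 2030 is a Friday, so no roll-forward applies.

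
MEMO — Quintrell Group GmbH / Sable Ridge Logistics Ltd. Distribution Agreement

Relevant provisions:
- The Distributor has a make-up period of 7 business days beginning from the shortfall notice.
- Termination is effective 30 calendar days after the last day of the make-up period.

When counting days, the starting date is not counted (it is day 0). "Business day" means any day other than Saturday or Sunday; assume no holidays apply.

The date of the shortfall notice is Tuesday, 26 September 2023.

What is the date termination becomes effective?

4 November 2023

The last day of the make-up period: 7 business days after Tuesday, 26 September 2023, skipping weekends — Sep 27, Sep 28, Sep 29, Oct 2, Oct 3, Oct 4, Oct 5 — lands on Thursday, 5 October 2023.
The date termination becomes effective: 5 October 2023 + 30 days = 4 November 2023.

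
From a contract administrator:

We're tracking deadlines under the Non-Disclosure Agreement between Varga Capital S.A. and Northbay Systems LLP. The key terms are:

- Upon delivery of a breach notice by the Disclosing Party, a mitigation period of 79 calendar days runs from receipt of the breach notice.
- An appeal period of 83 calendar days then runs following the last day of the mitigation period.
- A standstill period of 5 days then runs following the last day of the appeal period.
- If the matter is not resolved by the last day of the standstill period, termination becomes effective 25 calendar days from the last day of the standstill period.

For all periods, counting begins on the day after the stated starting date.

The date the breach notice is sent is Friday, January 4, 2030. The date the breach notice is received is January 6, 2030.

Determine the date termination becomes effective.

The last day of the mitigation period: 79 calendar days after January 6, 2030 is March 26, 2030.
The last day of the appeal period: 83 calendar days after March 26, 2030 is June 17, 2030.
Adding 5 calendar days to June 17, 2030 gives June 22, 2030, which is the last day of the standstill period.
Adding 25 calendar days to June 22, 2030 gives July 17, 2030, which is the date termination becomes effective.

July 17, 2030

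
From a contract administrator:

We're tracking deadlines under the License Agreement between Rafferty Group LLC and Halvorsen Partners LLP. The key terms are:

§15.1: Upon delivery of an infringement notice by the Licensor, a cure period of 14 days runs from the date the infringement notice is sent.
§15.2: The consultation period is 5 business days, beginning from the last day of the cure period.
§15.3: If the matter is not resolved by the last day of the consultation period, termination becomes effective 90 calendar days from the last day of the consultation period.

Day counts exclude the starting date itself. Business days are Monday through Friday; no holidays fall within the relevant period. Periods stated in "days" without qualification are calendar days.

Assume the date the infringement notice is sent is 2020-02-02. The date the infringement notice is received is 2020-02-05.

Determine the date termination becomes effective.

Adding 14 calendar days to 2020-02-02 gives 2020-02-16, which is the last day of the cure period.
The last day of the consultation period: 5 business days after Sunday, 2020-02-16, skipping weekends — Feb 17, Feb 18, Feb 19, Feb 20, Feb 21 — lands on Friday, 2020-02-21.
The date termination becomes effective: 90 calendar days after 2020-02-21 is 2020-05-21.

2020-05-21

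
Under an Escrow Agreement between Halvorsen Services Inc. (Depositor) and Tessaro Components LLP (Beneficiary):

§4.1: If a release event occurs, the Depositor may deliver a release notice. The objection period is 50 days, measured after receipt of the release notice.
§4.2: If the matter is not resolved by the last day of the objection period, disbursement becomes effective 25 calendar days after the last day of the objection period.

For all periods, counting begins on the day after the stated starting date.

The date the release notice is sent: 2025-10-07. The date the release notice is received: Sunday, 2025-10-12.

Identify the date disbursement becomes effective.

2025-12-26

The last day of the objection period: 50 calendar days after 2025-10-12 is 2025-12-01.
Adding 25 calendar days to 2025-12-01 gives 2025-12-26, which is the date disbursement becomes effective.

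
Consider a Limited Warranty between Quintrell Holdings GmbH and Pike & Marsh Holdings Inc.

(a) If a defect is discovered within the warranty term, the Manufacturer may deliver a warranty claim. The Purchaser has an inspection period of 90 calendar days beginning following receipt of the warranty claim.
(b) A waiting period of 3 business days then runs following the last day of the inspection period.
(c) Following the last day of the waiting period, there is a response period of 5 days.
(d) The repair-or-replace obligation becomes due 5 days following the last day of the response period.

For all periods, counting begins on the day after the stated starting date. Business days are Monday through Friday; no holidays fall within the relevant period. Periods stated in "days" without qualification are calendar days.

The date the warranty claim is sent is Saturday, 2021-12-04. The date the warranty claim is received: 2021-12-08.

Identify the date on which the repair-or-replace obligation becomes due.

Adding 90 calendar days to 2021-12-08 gives 2022-03-08, which is the last day of the inspection period.
The last day of the waiting period: counting 3 business days from Tuesday, 2022-03-08 (Mar 9, Mar 10, Mar 11, skipping weekends) reaches Friday, 2022-03-11.
The last day of the response period: 2022-03-11 + 5 days = 2022-03-16.
The date on which the repair-or-replace obligation becomes due: 5 calendar days after 2022-03-16 is 2022-03-21.

2022-03-21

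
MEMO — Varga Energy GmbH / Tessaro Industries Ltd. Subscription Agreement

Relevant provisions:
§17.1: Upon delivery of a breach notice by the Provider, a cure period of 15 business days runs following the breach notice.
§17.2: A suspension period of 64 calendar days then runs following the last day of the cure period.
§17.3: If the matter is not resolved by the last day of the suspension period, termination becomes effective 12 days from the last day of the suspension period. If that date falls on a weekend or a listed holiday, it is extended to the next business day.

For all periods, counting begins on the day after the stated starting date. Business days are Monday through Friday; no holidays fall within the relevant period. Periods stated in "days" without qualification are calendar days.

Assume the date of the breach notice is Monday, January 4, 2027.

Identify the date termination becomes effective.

The last day of the cure period: 15 business days after Monday, January 4, 2027, skipping weekends — Jan 5, Jan 6, Jan 7, Jan 8, …, Jan 21, Jan 22, Jan 25 — lands on Monday, January 25, 2027.
Adding 64 calendar days to January 25, 2027 gives March 30, 2027, which is the last day of the suspension period.
The date termination becomes effective: March 30, 2027 + 12 days = April 11, 2027. That falls on a Sunday, so it rolls to the next business day, Monday, April 12, 2027.

April 12, 2027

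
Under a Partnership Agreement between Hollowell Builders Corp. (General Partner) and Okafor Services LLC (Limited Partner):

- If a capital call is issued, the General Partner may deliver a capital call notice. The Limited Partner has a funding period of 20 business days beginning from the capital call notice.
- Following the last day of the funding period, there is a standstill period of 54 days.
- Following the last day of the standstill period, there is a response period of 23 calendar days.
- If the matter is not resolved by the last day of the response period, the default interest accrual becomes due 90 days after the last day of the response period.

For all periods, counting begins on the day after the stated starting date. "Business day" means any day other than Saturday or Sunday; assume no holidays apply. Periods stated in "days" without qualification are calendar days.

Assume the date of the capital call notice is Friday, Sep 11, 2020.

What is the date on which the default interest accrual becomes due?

The last day of the funding period: counting 20 business days from Friday, Sep 11, 2020 (Sep 14, Sep 15, Sep 16, Sep 17, …, Oct 7, Oct 8, Oct 9, skipping weekends) reaches Friday, Oct 9, 2020.
The last day of the standstill period: Oct 9, 2020 + 54 days = Dec 2, 2020.
The last day of the response period: 23 calendar days after Dec 2, 2020 is Dec 25, 2020.
Adding 90 calendar days to Dec 25, 2020 gives Mar 25, 2021, which is the date on which the default interest accrual becomes due.

Mar 25, 2021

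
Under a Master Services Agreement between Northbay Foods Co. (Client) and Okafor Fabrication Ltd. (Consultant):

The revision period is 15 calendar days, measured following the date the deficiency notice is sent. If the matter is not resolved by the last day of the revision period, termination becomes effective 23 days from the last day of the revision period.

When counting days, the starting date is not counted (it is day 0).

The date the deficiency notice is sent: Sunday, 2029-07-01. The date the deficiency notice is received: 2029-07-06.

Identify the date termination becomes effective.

2029-08-08

The last day of the revision period: 15 calendar days after 2029-07-01 is 2029-07-16.
The date termination becomes effective: 23 calendar days after 2029-07-16 is 2029-08-08.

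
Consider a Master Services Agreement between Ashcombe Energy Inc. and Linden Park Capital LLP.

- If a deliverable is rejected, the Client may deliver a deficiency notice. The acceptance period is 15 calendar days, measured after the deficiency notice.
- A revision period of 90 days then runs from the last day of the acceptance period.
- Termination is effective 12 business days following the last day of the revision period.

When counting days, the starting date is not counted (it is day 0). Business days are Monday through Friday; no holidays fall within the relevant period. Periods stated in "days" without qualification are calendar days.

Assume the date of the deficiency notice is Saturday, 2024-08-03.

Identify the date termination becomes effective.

2024-12-03

The last day of the acceptance period: 2024-08-03 + 15 days = 2024-08-18.
The last day of the revision period: 2024-08-18 + 90 days = 2024-11-16.
The date termination becomes effective: counting 12 business days from Saturday, 2024-11-16 (Nov 18, Nov 19, Nov 20, Nov 21, …, Nov 29, Dec 2, Dec 3, skipping weekends) reaches Tuesday, 2024-12-03.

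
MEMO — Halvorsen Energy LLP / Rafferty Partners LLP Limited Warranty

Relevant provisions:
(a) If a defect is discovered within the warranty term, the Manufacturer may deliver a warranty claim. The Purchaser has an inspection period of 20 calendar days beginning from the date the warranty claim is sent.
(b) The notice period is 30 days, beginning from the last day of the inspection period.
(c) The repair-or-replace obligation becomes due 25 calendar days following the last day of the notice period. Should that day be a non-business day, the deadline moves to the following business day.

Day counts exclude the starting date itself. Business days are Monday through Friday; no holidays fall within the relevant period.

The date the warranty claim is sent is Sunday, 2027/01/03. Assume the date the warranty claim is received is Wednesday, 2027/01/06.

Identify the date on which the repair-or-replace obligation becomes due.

Adding 20 calendar days to 2027/01/03 gives 2027/01/23, which is the last day of the inspection period.
The last day of the notice period: 2027/01/23 + 30 days = 2027/02/22.
The date on which the repair-or-replace obligation becomes due: 2027/02/22 + 25 days = 2027/03/19. 2027/03/19 is a Friday, so no roll-forward applies.

2027/03/19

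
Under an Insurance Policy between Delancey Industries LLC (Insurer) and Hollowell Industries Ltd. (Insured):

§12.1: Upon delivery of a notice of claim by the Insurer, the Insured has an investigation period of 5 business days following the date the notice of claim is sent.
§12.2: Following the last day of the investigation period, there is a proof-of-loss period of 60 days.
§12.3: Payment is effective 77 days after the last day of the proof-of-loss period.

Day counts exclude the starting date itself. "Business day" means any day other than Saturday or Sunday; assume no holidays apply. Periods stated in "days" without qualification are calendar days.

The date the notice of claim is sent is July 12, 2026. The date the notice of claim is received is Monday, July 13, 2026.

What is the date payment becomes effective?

From Sunday, July 12, 2026, 5 business days (Jul 13, Jul 14, Jul 15, Jul 16, Jul 17, skipping weekends) brings us to Friday, July 17, 2026, which is the last day of the investigation period.
The last day of the proof-of-loss period: July 17, 2026 + 60 days = September 15, 2026.
Adding 77 calendar days to September 15, 2026 gives December 1, 2026, which is the date payment becomes effective.

December 1, 2026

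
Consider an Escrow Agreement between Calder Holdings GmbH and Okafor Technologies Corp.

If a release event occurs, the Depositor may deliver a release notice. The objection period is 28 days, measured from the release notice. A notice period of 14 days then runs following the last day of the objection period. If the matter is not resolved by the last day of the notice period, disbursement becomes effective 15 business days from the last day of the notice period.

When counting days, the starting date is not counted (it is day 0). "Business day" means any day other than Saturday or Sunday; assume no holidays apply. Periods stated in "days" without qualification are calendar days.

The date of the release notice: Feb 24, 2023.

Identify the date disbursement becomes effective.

Apr 28, 2023

Adding 28 calendar days to Feb 24, 2023 gives Mar 24, 2023, which is the last day of the objection period.
Adding 14 calendar days to Mar 24, 2023 gives Apr 7, 2023, which is the last day of the notice period.
The date disbursement becomes effective: 15 business days after Friday, Apr 7, 2023, skipping weekends — Apr 10, Apr 11, Apr 12, Apr 13, …, Apr 26, Apr 27, Apr 28 — lands on Friday, Apr 28, 2023.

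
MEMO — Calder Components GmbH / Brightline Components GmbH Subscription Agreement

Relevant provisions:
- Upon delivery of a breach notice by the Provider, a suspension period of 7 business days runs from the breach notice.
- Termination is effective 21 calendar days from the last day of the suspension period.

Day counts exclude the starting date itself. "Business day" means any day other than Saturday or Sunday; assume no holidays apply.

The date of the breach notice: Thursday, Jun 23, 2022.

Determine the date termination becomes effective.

From Thursday, Jun 23, 2022, 7 business days (Jun 24, Jun 27, Jun 28, Jun 29, Jun 30, Jul 1, Jul 4, skipping weekends) brings us to Monday, Jul 4, 2022, which is the last day of the suspension period.
The date termination becomes effective: 21 calendar days after Jul 4, 2022 is Jul 25, 2022.

Jul 25, 2022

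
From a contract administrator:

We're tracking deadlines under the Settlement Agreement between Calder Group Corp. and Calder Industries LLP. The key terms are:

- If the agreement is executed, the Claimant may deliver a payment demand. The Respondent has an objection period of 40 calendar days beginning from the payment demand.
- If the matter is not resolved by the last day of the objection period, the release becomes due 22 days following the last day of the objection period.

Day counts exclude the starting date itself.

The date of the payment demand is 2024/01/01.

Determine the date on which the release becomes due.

2024/03/03

The last day of the objection period: 40 calendar days after 2024/01/01 is 2024/02/10.
The date on which the release becomes due: 2024/02/10 + 22 days = 2024/03/03.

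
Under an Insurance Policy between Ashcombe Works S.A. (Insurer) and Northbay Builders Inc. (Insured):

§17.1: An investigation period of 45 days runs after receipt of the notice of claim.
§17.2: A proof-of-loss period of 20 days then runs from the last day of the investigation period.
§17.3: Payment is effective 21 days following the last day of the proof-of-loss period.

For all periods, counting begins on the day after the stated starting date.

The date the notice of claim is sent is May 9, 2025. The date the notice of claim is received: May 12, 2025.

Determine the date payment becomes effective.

The last day of the investigation period: 45 calendar days after May 12, 2025 is June 26, 2025.
The last day of the proof-of-loss period: 20 calendar days after June 26, 2025 is July 16, 2025.
The date payment becomes effective: 21 calendar days after July 16, 2025 is August 6, 2025.

August 6, 2025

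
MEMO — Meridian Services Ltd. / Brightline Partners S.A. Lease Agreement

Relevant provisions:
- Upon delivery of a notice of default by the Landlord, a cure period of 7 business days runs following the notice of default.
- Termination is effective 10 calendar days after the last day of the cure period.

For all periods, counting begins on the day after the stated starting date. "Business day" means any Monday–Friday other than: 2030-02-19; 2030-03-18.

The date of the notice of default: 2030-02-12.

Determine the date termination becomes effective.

2030-03-04

The last day of the cure period: counting 7 business days from Tuesday, 2030-02-12 (Feb 13, Feb 14, Feb 15, Feb 18, Feb 20, Feb 21, Feb 22, skipping weekends and the listed holiday on Feb 19) reaches Friday, 2030-02-22.
The date termination becomes effective: 10 calendar days after 2030-02-22 is 2030-03-04.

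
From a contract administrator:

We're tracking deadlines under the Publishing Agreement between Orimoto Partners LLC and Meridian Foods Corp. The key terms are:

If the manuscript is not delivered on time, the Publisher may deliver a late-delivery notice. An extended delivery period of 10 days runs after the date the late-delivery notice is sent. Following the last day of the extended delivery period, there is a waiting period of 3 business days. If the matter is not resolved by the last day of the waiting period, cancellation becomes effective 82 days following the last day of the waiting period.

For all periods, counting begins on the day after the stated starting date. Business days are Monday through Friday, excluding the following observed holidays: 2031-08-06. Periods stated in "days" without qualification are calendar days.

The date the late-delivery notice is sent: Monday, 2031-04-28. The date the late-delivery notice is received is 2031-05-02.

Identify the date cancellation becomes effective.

2031-08-03

Adding 10 calendar days to 2031-04-28 gives 2031-05-08, which is the last day of the extended delivery period.
From Thursday, 2031-05-08, 3 business days (May 9, May 12, May 13, skipping weekends) brings us to Tuesday, 2031-05-13, which is the last day of the waiting period.
Adding 82 calendar days to 2031-05-13 gives 2031-08-03, which is the date cancellation becomes effective.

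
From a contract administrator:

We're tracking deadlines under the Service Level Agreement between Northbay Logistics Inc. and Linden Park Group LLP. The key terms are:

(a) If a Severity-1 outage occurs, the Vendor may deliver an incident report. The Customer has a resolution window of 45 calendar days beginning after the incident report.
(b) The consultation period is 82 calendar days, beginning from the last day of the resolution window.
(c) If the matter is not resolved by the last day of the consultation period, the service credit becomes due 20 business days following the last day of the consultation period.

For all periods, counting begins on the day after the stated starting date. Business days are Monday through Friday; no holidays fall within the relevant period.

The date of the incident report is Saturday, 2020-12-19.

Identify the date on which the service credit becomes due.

The last day of the resolution window: 45 calendar days after 2020-12-19 is 2021-02-02.
The last day of the consultation period: 2021-02-02 + 82 days = 2021-04-25.
The date on which the service credit becomes due: counting 20 business days from Sunday, 2021-04-25 (Apr 26, Apr 27, Apr 28, Apr 29, …, May 19, May 20, May 21, skipping weekends) reaches Friday, 2021-05-21.

2021-05-21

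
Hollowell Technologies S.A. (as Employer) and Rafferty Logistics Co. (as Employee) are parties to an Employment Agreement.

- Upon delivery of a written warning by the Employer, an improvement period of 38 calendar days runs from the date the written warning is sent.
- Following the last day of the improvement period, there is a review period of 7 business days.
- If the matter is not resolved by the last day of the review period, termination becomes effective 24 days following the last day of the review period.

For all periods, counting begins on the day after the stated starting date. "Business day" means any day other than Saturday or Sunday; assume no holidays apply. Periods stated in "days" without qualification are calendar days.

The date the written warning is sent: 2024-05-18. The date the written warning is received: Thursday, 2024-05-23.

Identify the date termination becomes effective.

2024-07-28

Adding 38 calendar days to 2024-05-18 gives 2024-06-25, which is the last day of the improvement period.
From Tuesday, 2024-06-25, 7 business days (Jun 26, Jun 27, Jun 28, Jul 1, Jul 2, Jul 3, Jul 4, skipping weekends) brings us to Thursday, 2024-07-04, which is the last day of the review period.
Adding 24 calendar days to 2024-07-04 gives 2024-07-28, which is the date termination becomes effective.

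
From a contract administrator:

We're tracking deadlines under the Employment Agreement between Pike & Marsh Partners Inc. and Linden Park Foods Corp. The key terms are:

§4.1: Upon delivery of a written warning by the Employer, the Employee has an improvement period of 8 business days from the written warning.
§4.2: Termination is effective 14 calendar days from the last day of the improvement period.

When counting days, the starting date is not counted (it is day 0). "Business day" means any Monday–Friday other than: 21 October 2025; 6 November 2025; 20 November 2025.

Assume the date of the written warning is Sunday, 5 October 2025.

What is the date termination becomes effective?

The last day of the improvement period: counting 8 business days from Sunday, 5 October 2025 (Oct 6, Oct 7, Oct 8, Oct 9, Oct 10, Oct 13, Oct 14, Oct 15, skipping weekends) reaches Wednesday, 15 October 2025.
The date termination becomes effective: 14 calendar days after 15 October 2025 is 29 October 2025.

29 October 2025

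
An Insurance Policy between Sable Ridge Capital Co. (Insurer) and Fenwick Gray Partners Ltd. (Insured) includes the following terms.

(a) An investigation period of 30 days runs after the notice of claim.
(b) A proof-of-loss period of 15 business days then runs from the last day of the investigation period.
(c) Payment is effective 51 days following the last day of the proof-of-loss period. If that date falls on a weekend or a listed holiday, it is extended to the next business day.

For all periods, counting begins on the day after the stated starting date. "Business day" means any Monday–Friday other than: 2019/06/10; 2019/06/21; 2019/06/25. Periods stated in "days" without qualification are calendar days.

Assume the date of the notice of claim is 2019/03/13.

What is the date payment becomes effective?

Adding 30 calendar days to 2019/03/13 gives 2019/04/12, which is the last day of the investigation period.
The last day of the proof-of-loss period: 15 business days after Friday, 2019/04/12, skipping weekends — Apr 15, Apr 16, Apr 17, Apr 18, …, May 1, May 2, May 3 — lands on Friday, 2019/05/03.
The date payment becomes effective: 2019/05/03 + 51 days = 2019/06/23. That falls on a Sunday, so it rolls to the next business day, Monday, 2019/06/24.

2019/06/24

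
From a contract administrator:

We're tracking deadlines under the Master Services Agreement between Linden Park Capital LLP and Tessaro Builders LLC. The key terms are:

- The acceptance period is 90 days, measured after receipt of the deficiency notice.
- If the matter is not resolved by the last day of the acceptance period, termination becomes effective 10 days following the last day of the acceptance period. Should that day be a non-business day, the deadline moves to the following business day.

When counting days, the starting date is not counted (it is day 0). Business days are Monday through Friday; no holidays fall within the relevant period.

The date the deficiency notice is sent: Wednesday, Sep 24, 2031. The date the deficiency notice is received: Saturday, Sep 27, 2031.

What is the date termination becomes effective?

Jan 5, 2032

The last day of the acceptance period: 90 calendar days after Sep 27, 2031 is Dec 26, 2031.
The date termination becomes effective: 10 calendar days after Dec 26, 2031 is Jan 5, 2032. Jan 5, 2032 is a Monday, so no roll-forward applies.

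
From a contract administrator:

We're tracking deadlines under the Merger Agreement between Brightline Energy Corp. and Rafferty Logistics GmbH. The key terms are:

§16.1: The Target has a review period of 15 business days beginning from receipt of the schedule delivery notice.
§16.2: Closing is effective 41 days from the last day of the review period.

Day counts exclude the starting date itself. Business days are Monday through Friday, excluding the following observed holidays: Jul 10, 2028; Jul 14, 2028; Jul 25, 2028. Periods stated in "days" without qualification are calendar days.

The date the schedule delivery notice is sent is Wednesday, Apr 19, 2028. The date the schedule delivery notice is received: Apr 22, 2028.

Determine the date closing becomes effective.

From Saturday, Apr 22, 2028, 15 business days (Apr 24, Apr 25, Apr 26, Apr 27, …, May 10, May 11, May 12, skipping weekends) brings us to Friday, May 12, 2028, which is the last day of the review period.
The date closing becomes effective: 41 calendar days after May 12, 2028 is Jun 22, 2028.

Jun 22, 2028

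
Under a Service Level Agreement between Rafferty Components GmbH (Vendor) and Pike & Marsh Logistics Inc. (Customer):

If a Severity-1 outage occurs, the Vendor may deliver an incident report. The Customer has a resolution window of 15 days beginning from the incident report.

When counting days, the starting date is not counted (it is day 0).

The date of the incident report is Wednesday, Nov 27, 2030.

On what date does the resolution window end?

Dec 12, 2030

The last day of the resolution window: Nov 27, 2030 + 15 days = Dec 12, 2030.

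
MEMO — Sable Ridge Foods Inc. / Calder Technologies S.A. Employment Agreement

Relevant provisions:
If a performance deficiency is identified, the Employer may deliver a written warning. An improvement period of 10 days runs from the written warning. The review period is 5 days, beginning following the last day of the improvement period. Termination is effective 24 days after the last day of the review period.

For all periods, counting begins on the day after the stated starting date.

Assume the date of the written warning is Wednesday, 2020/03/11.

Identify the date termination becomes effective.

The last day of the improvement period: 2020/03/11 + 10 days = 2020/03/21.
The last day of the review period: 5 calendar days after 2020/03/21 is 2020/03/26.
Adding 24 calendar days to 2020/03/26 gives 2020/04/19, which is the date termination becomes effective.

2020/04/19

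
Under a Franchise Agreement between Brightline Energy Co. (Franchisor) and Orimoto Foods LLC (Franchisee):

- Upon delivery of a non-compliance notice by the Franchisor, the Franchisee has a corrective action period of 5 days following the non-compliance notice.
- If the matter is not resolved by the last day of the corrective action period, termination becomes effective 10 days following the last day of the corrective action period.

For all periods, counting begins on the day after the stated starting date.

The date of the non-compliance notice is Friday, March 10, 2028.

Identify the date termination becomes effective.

March 25, 2028

The last day of the corrective action period: March 10, 2028 + 5 days = March 15, 2028.
Adding 10 calendar days to March 15, 2028 gives March 25, 2028, which is the date termination becomes effective.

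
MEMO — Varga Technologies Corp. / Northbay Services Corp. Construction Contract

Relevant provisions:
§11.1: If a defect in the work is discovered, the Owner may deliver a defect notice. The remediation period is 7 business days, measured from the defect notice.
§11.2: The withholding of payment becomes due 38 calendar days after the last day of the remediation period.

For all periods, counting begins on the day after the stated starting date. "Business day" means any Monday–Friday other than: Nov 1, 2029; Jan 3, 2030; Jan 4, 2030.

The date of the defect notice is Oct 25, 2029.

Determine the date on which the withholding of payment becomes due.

The last day of the remediation period: counting 7 business days from Thursday, Oct 25, 2029 (Oct 26, Oct 29, Oct 30, Oct 31, Nov 2, Nov 5, Nov 6, skipping weekends and the listed holiday on Nov 1) reaches Tuesday, Nov 6, 2029.
The date on which the withholding of payment becomes due: 38 calendar days after Nov 6, 2029 is Dec 14, 2029.

Dec 14, 2029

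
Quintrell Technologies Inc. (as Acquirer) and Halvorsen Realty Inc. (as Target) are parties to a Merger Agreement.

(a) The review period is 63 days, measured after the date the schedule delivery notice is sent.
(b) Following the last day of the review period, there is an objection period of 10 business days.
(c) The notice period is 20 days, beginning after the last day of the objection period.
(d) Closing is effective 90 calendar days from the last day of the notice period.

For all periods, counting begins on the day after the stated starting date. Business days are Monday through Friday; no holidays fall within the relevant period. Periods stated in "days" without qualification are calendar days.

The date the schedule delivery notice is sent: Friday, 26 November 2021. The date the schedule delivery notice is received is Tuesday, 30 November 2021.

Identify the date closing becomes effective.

1 June 2022

The last day of the review period: 63 calendar days after 26 November 2021 is 28 January 2022.
From Friday, 28 January 2022, 10 business days (Jan 31, Feb 1, Feb 2, Feb 3, Feb 4, Feb 7, Feb 8, Feb 9, Feb 10, Feb 11, skipping weekends) brings us to Friday, 11 February 2022, which is the last day of the objection period.
The last day of the notice period: 11 February 2022 + 20 days = 3 March 2022.
The date closing becomes effective: 3 March 2022 + 90 days = 1 June 2022.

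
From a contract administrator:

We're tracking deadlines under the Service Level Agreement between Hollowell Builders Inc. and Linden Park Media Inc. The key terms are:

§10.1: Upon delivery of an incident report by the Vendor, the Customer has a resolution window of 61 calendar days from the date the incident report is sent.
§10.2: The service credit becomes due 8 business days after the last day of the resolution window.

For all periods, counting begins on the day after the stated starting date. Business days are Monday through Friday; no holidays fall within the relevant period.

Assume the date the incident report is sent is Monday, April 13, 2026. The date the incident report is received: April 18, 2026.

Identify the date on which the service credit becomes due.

Adding 61 calendar days to April 13, 2026 gives June 13, 2026, which is the last day of the resolution window.
From Saturday, June 13, 2026, 8 business days (Jun 15, Jun 16, Jun 17, Jun 18, Jun 19, Jun 22, Jun 23, Jun 24, skipping weekends) brings us to Wednesday, June 24, 2026, which is the date on which the service credit becomes due.

June 24, 2026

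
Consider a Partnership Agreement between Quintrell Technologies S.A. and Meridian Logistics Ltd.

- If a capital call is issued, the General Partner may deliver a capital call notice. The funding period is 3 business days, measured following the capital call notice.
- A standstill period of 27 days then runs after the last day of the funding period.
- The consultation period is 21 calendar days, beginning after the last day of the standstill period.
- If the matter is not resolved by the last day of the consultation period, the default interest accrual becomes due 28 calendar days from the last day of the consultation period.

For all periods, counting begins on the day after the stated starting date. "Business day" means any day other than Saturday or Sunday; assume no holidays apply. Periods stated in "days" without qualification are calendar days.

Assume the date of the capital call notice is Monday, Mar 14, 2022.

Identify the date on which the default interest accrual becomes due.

The last day of the funding period: 3 business days after Monday, Mar 14, 2022, skipping weekends — Mar 15, Mar 16, Mar 17 — lands on Thursday, Mar 17, 2022.
The last day of the standstill period: 27 calendar days after Mar 17, 2022 is Apr 13, 2022.
Adding 21 calendar days to Apr 13, 2022 gives May 4, 2022, which is the last day of the consultation period.
The date on which the default interest accrual becomes due: May 4, 2022 + 28 days = Jun 1, 2022.

Jun 1, 2022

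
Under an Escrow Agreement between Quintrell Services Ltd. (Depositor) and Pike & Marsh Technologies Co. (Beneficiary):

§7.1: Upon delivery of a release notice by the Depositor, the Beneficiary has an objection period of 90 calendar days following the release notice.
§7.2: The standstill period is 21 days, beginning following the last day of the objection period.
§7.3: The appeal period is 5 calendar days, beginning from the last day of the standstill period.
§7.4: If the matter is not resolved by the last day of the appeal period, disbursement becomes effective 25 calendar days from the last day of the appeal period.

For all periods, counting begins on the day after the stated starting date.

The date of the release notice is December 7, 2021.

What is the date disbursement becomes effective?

April 27, 2022

The last day of the objection period: 90 calendar days after December 7, 2021 is March 7, 2022.
The last day of the standstill period: 21 calendar days after March 7, 2022 is March 28, 2022.
Adding 5 calendar days to March 28, 2022 gives April 2, 2022, which is the last day of the appeal period.
Adding 25 calendar days to April 2, 2022 gives April 27, 2022, which is the date disbursement becomes effective.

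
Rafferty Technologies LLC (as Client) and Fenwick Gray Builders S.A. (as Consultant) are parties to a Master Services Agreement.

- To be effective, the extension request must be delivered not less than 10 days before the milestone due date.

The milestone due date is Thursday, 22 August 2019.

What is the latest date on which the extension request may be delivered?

12 August 2019

22 August 2019 minus 10 days is 12 August 2019.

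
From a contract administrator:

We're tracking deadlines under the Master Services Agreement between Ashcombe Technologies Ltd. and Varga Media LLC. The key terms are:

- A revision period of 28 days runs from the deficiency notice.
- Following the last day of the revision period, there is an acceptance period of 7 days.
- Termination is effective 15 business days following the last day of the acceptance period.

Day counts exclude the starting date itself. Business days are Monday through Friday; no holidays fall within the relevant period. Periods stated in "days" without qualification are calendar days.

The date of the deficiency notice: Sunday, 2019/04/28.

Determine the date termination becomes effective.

2019/06/21

The last day of the revision period: 28 calendar days after 2019/04/28 is 2019/05/26.
Adding 7 calendar days to 2019/05/26 gives 2019/06/02, which is the last day of the acceptance period.
The date termination becomes effective: counting 15 business days from Sunday, 2019/06/02 (Jun 3, Jun 4, Jun 5, Jun 6, …, Jun 19, Jun 20, Jun 21, skipping weekends) reaches Friday, 2019/06/21.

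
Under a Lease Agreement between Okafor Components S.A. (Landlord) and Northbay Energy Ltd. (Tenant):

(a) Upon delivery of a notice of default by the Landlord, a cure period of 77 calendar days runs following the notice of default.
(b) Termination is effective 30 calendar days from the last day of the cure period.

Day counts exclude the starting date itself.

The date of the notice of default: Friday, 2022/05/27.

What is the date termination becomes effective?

2022/09/11

The last day of the cure period: 77 calendar days after 2022/05/27 is 2022/08/12.
Adding 30 calendar days to 2022/08/12 gives 2022/09/11, which is the date termination becomes effective.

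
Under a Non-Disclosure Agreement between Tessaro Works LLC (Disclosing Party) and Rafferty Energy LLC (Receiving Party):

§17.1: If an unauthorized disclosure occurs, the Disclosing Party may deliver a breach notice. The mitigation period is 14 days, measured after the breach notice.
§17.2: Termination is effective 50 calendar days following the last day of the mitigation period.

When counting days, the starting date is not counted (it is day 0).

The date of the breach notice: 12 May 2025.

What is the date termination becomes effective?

15 July 2025

Adding 14 calendar days to 12 May 2025 gives 26 May 2025, which is the last day of the mitigation period.
The date termination becomes effective: 50 calendar days after 26 May 2025 is 15 July 2025.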